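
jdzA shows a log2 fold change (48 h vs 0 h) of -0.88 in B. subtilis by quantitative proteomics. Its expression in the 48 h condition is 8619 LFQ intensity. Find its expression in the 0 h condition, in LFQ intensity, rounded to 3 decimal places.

15862.195

Fold change = 2^(-0.88) = 0.5434
0 h expression = 8619 / 0.5434 = 15862.195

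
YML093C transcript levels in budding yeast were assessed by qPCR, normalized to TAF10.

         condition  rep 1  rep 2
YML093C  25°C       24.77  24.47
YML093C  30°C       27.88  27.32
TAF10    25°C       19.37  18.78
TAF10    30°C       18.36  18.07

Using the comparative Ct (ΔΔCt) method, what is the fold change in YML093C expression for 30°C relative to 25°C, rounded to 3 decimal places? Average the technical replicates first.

0.070

Mean Ct: YML093C 25°C 24.620; YML093C 30°C 27.600; TAF10 25°C 19.075; TAF10 30°C 18.215
ΔCt(25°C) = 24.620 − 19.075 = 5.545
ΔCt(30°C) = 27.600 − 18.215 = 9.385
ΔΔCt = 9.385 − 5.545 = 3.840
Fold change = 2^(−3.840) = 0.0698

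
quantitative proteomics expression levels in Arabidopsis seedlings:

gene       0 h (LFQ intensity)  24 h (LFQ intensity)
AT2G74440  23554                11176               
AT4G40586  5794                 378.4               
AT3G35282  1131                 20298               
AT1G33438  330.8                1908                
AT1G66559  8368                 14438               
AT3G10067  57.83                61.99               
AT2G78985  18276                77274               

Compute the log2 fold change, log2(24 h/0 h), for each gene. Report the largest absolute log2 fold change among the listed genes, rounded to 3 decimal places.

log2(11176/23554) = -1.076  (AT2G74440)
log2(378.4/5794) = -3.937  (AT4G40586)
log2(20298/1131) = 4.166  (AT3G35282)
log2(1908/330.8) = 2.528  (AT1G33438)
log2(14438/8368) = 0.787  (AT1G66559)
log2(61.99/57.83) = 0.100  (AT3G10067)
log2(77274/18276) = 2.080  (AT2G78985)
The largest magnitude belongs to AT3G35282.

4.166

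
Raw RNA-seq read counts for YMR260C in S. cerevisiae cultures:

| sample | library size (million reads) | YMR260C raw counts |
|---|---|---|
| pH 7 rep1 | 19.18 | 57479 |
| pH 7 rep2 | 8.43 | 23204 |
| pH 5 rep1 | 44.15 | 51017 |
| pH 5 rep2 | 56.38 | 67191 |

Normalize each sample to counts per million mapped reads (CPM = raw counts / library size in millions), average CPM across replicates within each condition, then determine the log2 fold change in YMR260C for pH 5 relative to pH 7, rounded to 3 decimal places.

-1.292

CPM(pH 7 rep1) = 57479 / 19.18 = 2996.8196
CPM(pH 7 rep2) = 23204 / 8.43 = 2752.5504
CPM(pH 5 rep1) = 51017 / 44.15 = 1155.5379
CPM(pH 5 rep2) = 67191 / 56.38 = 1191.7524
mean CPM(pH 7) = 2874.6850; mean CPM(pH 5) = 1173.6452
Fold change = 1173.6452 / 2874.6850 = 0.40827
log2(0.40827) = -1.2924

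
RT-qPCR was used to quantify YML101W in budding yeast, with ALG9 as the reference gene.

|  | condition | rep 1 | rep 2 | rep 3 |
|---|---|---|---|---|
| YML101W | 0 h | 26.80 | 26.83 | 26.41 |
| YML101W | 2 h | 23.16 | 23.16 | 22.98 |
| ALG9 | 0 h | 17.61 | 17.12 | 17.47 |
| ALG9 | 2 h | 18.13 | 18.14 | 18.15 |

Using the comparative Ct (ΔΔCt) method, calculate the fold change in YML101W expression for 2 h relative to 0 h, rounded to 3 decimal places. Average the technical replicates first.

Mean Ct: YML101W 0 h 26.680; YML101W 2 h 23.100; ALG9 0 h 17.400; ALG9 2 h 18.140
ΔCt(0 h) = 26.680 − 17.400 = 9.280
ΔCt(2 h) = 23.100 − 18.140 = 4.960
ΔΔCt = 4.960 − 9.280 = -4.320
Fold change = 2^(−(-4.320)) = 2^4.320 = 19.9733

19.973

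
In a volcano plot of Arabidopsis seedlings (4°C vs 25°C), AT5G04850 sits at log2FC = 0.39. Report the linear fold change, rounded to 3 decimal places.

Fold change = 2^(0.39) = 1.3104

1.310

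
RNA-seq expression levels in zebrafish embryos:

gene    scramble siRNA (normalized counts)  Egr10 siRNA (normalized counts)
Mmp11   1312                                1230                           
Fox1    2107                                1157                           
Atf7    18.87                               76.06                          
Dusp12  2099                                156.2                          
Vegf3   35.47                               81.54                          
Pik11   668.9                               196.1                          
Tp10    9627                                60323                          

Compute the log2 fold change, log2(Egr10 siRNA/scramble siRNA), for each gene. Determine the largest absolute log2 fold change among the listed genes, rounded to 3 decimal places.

log2(1230/1312) = -0.093  (Mmp11)
log2(1157/2107) = -0.865  (Fox1)
log2(76.06/18.87) = 2.011  (Atf7)
log2(156.2/2099) = -3.748  (Dusp12)
log2(81.54/35.47) = 1.201  (Vegf3)
log2(196.1/668.9) = -1.770  (Pik11)
log2(60323/9627) = 2.648  (Tp10)
The largest magnitude belongs to Dusp12.

3.748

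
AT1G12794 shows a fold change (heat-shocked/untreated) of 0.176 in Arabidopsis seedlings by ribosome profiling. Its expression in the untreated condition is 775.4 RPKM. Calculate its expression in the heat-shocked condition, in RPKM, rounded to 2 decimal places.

136.47

heat-shocked expression = 775.4 × 0.176 = 136.47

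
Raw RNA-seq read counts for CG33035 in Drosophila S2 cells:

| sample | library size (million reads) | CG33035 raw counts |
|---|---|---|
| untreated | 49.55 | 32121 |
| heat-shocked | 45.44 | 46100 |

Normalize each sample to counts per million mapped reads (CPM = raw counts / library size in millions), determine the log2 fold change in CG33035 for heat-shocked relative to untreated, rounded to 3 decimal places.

CPM(untreated) = 32121 / 49.55 = 648.2543
CPM(heat-shocked) = 46100 / 45.44 = 1014.5246
Fold change = 1014.5246 / 648.2543 = 1.56501
log2(1.56501) = 0.6462

0.646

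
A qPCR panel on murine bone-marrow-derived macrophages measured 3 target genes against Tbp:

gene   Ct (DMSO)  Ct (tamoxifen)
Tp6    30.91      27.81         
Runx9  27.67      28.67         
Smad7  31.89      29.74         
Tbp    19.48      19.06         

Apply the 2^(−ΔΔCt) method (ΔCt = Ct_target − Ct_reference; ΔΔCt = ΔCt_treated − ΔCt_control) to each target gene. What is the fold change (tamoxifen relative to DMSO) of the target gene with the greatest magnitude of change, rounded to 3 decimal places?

6.409

Tp6: ΔΔCt = (27.81−19.06) − (30.91−19.48) = 8.75 − 11.43 = -2.68; fold change = 2^2.68 = 6.409
Runx9: ΔΔCt = (28.67−19.06) − (27.67−19.48) = 9.61 − 8.19 = 1.42; fold change = 2^-1.42 = 0.374
Smad7: ΔΔCt = (29.74−19.06) − (31.89−19.48) = 10.68 − 12.41 = -1.73; fold change = 2^1.73 = 3.317
Tp6 has the largest |ΔΔCt| = 2.68.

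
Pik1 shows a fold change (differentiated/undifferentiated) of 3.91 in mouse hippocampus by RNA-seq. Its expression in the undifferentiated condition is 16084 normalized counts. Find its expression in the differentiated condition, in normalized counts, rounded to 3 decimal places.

62888.440

differentiated expression = 16084 × 3.91 = 62888.440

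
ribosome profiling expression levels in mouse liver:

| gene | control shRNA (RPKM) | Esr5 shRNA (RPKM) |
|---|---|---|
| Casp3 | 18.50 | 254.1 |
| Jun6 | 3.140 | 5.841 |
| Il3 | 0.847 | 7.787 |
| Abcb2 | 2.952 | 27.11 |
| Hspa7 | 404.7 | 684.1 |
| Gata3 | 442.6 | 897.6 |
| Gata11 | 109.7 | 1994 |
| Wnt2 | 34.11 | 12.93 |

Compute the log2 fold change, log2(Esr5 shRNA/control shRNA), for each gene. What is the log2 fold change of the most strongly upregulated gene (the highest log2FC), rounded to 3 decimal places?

4.184

log2(254.1/18.50) = 3.780  (Casp3)
log2(5.841/3.140) = 0.895  (Jun6)
log2(7.787/0.847) = 3.201  (Il3)
log2(27.11/2.952) = 3.199  (Abcb2)
log2(684.1/404.7) = 0.757  (Hspa7)
log2(897.6/442.6) = 1.020  (Gata3)
log2(1994/109.7) = 4.184  (Gata11)
log2(12.93/34.11) = -1.399  (Wnt2)
Gata11 is most strongly upregulated.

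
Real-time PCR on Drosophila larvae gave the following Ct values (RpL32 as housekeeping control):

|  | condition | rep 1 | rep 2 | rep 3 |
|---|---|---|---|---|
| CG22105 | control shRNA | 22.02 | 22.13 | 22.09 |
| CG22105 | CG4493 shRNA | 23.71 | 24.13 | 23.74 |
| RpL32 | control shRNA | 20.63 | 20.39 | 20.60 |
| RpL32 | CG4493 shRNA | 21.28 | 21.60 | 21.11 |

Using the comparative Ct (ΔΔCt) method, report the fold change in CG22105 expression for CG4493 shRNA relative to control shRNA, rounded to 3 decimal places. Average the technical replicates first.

0.503

Mean Ct: CG22105 control shRNA 22.080; CG22105 CG4493 shRNA 23.860; RpL32 control shRNA 20.540; RpL32 CG4493 shRNA 21.330
ΔCt(control shRNA) = 22.080 − 20.540 = 1.540
ΔCt(CG4493 shRNA) = 23.860 − 21.330 = 2.530
ΔΔCt = 2.530 − 1.540 = 0.990
Fold change = 2^(−0.990) = 0.5035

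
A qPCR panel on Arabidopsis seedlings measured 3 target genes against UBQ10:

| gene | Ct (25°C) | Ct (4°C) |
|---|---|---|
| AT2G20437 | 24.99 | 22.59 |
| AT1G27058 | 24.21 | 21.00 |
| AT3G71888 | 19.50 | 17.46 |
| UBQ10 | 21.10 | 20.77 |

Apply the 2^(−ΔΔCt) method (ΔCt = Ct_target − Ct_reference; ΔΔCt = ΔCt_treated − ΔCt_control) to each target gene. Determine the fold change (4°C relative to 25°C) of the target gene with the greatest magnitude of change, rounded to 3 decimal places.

AT2G20437: ΔΔCt = (22.59−20.77) − (24.99−21.10) = 1.82 − 3.89 = -2.07; fold change = 2^2.07 = 4.199
AT1G27058: ΔΔCt = (21.00−20.77) − (24.21−21.10) = 0.23 − 3.11 = -2.88; fold change = 2^2.88 = 7.362
AT3G71888: ΔΔCt = (17.46−20.77) − (19.50−21.10) = -3.31 − (-1.60) = -1.71; fold change = 2^1.71 = 3.272
AT1G27058 has the largest |ΔΔCt| = 2.88.

7.362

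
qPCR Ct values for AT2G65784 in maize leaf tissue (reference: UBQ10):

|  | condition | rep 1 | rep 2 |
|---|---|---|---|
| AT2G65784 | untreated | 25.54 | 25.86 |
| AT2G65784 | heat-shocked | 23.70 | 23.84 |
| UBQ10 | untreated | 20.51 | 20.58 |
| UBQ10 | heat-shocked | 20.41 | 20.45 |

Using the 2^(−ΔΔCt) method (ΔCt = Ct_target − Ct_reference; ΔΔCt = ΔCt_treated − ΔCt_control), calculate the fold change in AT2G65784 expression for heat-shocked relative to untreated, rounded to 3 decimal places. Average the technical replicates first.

Mean Ct: AT2G65784 untreated 25.700; AT2G65784 heat-shocked 23.770; UBQ10 untreated 20.545; UBQ10 heat-shocked 20.430
ΔCt(untreated) = 25.700 − 20.545 = 5.155
ΔCt(heat-shocked) = 23.770 − 20.430 = 3.340
ΔΔCt = 3.340 − 5.155 = -1.815
Fold change = 2^(−(-1.815)) = 2^1.815 = 3.5186

3.519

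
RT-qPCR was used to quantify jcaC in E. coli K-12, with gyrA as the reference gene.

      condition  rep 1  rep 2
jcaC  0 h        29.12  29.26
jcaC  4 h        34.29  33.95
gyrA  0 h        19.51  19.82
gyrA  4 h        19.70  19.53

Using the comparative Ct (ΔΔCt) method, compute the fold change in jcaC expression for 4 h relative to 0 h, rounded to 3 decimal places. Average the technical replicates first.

Mean Ct: jcaC 0 h 29.190; jcaC 4 h 34.120; gyrA 0 h 19.665; gyrA 4 h 19.615
ΔCt(0 h) = 29.190 − 19.665 = 9.525
ΔCt(4 h) = 34.120 − 19.615 = 14.505
ΔΔCt = 14.505 − 9.525 = 4.980
Fold change = 2^(−4.980) = 0.0317

0.032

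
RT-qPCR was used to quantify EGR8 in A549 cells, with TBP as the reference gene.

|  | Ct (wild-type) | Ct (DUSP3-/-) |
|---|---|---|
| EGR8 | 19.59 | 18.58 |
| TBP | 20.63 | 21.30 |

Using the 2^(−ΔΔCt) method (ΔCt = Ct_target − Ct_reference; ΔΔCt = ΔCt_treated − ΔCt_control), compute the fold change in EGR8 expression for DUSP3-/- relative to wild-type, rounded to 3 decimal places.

3.204

ΔCt(wild-type) = 19.590 − 20.630 = -1.040
ΔCt(DUSP3-/-) = 18.580 − 21.300 = -2.720
ΔΔCt = -2.720 − (-1.040) = -1.680
Fold change = 2^(−(-1.680)) = 2^1.680 = 3.2043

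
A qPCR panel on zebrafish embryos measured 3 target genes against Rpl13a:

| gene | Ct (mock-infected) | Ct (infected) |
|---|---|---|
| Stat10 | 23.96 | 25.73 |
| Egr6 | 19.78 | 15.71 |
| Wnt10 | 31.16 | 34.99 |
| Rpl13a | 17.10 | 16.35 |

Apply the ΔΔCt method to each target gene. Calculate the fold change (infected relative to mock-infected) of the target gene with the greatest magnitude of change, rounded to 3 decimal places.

0.042

Stat10: ΔΔCt = (25.73−16.35) − (23.96−17.10) = 9.38 − 6.86 = 2.52; fold change = 2^-2.52 = 0.174
Egr6: ΔΔCt = (15.71−16.35) − (19.78−17.10) = -0.64 − 2.68 = -3.32; fold change = 2^3.32 = 9.987
Wnt10: ΔΔCt = (34.99−16.35) − (31.16−17.10) = 18.64 − 14.06 = 4.58; fold change = 2^-4.58 = 0.042
Wnt10 has the largest |ΔΔCt| = 4.58.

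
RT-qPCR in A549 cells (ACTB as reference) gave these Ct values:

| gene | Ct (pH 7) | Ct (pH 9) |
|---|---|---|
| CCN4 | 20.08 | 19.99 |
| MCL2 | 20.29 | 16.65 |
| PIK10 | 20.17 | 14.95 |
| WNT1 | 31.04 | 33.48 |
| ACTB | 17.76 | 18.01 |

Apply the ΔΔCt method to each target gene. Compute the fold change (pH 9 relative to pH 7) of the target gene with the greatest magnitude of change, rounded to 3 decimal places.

44.324

CCN4: ΔΔCt = (19.99−18.01) − (20.08−17.76) = 1.98 − 2.32 = -0.34; fold change = 2^0.34 = 1.266
MCL2: ΔΔCt = (16.65−18.01) − (20.29−17.76) = -1.36 − 2.53 = -3.89; fold change = 2^3.89 = 14.825
PIK10: ΔΔCt = (14.95−18.01) − (20.17−17.76) = -3.06 − 2.41 = -5.47; fold change = 2^5.47 = 44.324
WNT1: ΔΔCt = (33.48−18.01) − (31.04−17.76) = 15.47 − 13.28 = 2.19; fold change = 2^-2.19 = 0.219
PIK10 has the largest |ΔΔCt| = 5.47.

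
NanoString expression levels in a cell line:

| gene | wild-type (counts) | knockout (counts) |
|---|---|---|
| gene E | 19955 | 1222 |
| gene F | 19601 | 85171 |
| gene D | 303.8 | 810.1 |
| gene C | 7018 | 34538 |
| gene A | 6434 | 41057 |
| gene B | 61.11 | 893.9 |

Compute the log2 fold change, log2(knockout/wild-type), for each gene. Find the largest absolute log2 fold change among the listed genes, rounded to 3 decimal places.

log2(1222/19955) = -4.029  (gene E)
log2(85171/19601) = 2.119  (gene F)
log2(810.1/303.8) = 1.415  (gene D)
log2(34538/7018) = 2.299  (gene C)
log2(41057/6434) = 2.674  (gene A)
log2(893.9/61.11) = 3.871  (gene B)
The largest magnitude belongs to gene E.

4.029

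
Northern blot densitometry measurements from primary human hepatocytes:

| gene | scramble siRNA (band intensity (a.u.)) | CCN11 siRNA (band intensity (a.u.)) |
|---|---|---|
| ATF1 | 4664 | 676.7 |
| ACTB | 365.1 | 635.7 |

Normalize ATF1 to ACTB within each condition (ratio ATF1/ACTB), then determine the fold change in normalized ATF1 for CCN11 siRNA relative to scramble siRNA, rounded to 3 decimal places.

0.083

ATF1/ACTB (scramble siRNA) = 4664 / 365.1 = 12.775
ATF1/ACTB (CCN11 siRNA) = 676.7 / 635.7 = 1.0645
Fold change = 1.0645 / 12.775 = 0.0833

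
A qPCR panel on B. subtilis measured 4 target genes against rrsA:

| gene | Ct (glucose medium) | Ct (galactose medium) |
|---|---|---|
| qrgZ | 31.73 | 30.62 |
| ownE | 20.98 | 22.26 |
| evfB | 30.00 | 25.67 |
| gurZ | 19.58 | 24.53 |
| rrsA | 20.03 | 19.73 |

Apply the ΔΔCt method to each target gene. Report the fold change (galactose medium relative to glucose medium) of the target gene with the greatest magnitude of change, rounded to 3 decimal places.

qrgZ: ΔΔCt = (30.62−19.73) − (31.73−20.03) = 10.89 − 11.70 = -0.81; fold change = 2^0.81 = 1.753
ownE: ΔΔCt = (22.26−19.73) − (20.98−20.03) = 2.53 − 0.95 = 1.58; fold change = 2^-1.58 = 0.334
evfB: ΔΔCt = (25.67−19.73) − (30.00−20.03) = 5.94 − 9.97 = -4.03; fold change = 2^4.03 = 16.336
gurZ: ΔΔCt = (24.53−19.73) − (19.58−20.03) = 4.80 − (-0.45) = 5.25; fold change = 2^-5.25 = 0.026
gurZ has the largest |ΔΔCt| = 5.25.

0.026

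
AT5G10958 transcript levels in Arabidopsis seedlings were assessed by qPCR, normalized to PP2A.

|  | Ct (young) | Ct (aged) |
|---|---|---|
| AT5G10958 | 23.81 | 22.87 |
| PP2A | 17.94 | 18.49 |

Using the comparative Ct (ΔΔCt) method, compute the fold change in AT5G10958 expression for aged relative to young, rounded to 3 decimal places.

2.809

ΔCt(young) = 23.810 − 17.940 = 5.870
ΔCt(aged) = 22.870 − 18.490 = 4.380
ΔΔCt = 4.380 − 5.870 = -1.490
Fold change = 2^(−(-1.490)) = 2^1.490 = 2.8089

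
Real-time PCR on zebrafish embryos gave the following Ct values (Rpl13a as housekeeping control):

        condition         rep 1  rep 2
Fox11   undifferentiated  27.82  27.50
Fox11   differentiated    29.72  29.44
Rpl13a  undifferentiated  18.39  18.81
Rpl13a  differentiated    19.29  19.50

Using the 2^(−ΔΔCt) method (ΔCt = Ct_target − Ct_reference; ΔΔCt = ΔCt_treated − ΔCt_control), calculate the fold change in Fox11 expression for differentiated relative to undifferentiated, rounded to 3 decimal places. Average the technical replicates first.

Mean Ct: Fox11 undifferentiated 27.660; Fox11 differentiated 29.580; Rpl13a undifferentiated 18.600; Rpl13a differentiated 19.395
ΔCt(undifferentiated) = 27.660 − 18.600 = 9.060
ΔCt(differentiated) = 29.580 − 19.395 = 10.185
ΔΔCt = 10.185 − 9.060 = 1.125
Fold change = 2^(−1.125) = 0.4585

0.459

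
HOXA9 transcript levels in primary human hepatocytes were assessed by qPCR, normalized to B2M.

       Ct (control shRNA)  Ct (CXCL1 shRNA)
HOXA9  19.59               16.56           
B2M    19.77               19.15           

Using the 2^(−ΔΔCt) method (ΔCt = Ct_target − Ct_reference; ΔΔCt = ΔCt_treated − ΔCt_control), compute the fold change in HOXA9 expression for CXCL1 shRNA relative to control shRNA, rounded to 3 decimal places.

ΔCt(control shRNA) = 19.590 − 19.770 = -0.180
ΔCt(CXCL1 shRNA) = 16.560 − 19.150 = -2.590
ΔΔCt = -2.590 − (-0.180) = -2.410
Fold change = 2^(−(-2.410)) = 2^2.410 = 5.3147

5.315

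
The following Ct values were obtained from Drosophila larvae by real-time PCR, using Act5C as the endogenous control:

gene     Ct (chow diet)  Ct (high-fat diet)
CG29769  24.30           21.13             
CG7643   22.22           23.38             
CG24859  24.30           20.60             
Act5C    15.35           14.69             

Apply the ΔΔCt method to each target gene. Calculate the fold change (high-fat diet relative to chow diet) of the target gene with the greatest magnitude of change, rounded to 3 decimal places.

8.225

CG29769: ΔΔCt = (21.13−14.69) − (24.30−15.35) = 6.44 − 8.95 = -2.51; fold change = 2^2.51 = 5.696
CG7643: ΔΔCt = (23.38−14.69) − (22.22−15.35) = 8.69 − 6.87 = 1.82; fold change = 2^-1.82 = 0.283
CG24859: ΔΔCt = (20.60−14.69) − (24.30−15.35) = 5.91 − 8.95 = -3.04; fold change = 2^3.04 = 8.225
CG24859 has the largest |ΔΔCt| = 3.04.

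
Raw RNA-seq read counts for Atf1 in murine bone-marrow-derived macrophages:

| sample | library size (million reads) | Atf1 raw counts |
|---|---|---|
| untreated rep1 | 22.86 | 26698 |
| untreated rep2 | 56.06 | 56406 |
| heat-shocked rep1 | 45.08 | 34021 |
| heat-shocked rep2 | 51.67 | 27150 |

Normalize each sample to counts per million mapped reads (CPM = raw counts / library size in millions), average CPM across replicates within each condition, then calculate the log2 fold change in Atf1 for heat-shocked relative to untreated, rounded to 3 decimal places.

-0.764

CPM(untreated rep1) = 26698 / 22.86 = 1167.8915
CPM(untreated rep2) = 56406 / 56.06 = 1006.1720
CPM(heat-shocked rep1) = 34021 / 45.08 = 754.6806
CPM(heat-shocked rep2) = 27150 / 51.67 = 525.4500
mean CPM(untreated) = 1087.0317; mean CPM(heat-shocked) = 640.0653
Fold change = 640.0653 / 1087.0317 = 0.58882
log2(0.58882) = -0.7641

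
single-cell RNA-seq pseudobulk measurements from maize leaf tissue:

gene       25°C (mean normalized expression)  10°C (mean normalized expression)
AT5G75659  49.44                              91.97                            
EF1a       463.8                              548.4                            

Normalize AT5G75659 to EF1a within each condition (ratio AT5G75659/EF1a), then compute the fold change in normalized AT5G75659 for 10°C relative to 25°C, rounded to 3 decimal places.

AT5G75659/EF1a (25°C) = 49.44 / 463.8 = 0.1066
AT5G75659/EF1a (10°C) = 91.97 / 548.4 = 0.16771
Fold change = 0.16771 / 0.1066 = 1.5733

1.573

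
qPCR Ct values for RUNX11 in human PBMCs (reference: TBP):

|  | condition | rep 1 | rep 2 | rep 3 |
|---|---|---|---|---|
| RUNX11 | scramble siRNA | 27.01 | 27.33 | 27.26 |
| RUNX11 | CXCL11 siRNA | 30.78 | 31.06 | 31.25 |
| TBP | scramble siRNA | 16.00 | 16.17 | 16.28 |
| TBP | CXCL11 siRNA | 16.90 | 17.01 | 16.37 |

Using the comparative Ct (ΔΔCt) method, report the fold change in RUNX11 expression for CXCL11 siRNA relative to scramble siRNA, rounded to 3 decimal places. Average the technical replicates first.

0.107

Mean Ct: RUNX11 scramble siRNA 27.200; RUNX11 CXCL11 siRNA 31.030; TBP scramble siRNA 16.150; TBP CXCL11 siRNA 16.760
ΔCt(scramble siRNA) = 27.200 − 16.150 = 11.050
ΔCt(CXCL11 siRNA) = 31.030 − 16.760 = 14.270
ΔΔCt = 14.270 − 11.050 = 3.220
Fold change = 2^(−3.220) = 0.1073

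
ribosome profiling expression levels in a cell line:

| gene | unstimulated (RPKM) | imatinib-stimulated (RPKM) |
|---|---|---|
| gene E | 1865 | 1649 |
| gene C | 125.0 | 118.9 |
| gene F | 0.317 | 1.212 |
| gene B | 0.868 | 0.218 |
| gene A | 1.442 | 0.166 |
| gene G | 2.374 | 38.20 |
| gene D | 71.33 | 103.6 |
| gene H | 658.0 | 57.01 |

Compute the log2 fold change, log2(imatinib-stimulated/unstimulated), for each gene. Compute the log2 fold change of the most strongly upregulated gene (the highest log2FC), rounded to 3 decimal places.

4.008

log2(1649/1865) = -0.178  (gene E)
log2(118.9/125.0) = -0.072  (gene C)
log2(1.212/0.317) = 1.935  (gene F)
log2(0.218/0.868) = -1.993  (gene B)
log2(0.166/1.442) = -3.119  (gene A)
log2(38.20/2.374) = 4.008  (gene G)
log2(103.6/71.33) = 0.538  (gene D)
log2(57.01/658.0) = -3.529  (gene H)
gene G is most strongly upregulated.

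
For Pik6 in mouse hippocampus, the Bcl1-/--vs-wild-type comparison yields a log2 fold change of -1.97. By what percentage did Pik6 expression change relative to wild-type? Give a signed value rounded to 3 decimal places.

-74.475%

Fold change = 2^(-1.97) = 0.2553
Percent change = (FC − 1) × 100% = (0.2553 − 1) × 100 = -74.475%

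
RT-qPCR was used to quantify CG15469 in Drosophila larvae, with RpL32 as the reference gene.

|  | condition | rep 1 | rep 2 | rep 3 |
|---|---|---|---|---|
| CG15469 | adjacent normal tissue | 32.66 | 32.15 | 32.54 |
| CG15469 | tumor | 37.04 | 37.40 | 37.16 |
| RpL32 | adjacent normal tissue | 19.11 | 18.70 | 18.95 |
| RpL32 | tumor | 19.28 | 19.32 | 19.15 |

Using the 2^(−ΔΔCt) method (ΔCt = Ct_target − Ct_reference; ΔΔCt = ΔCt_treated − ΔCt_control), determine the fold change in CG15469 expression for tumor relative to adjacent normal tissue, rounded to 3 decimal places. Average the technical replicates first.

0.047

Mean Ct: CG15469 adjacent normal tissue 32.450; CG15469 tumor 37.200; RpL32 adjacent normal tissue 18.920; RpL32 tumor 19.250
ΔCt(adjacent normal tissue) = 32.450 − 18.920 = 13.530
ΔCt(tumor) = 37.200 − 19.250 = 17.950
ΔΔCt = 17.950 − 13.530 = 4.420
Fold change = 2^(−4.420) = 0.0467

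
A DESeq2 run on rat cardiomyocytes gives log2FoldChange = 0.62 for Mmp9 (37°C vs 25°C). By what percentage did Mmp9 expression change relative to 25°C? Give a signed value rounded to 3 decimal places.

Fold change = 2^(0.62) = 1.5369
Percent change = (FC − 1) × 100% = (1.5369 − 1) × 100 = 53.688%

53.688%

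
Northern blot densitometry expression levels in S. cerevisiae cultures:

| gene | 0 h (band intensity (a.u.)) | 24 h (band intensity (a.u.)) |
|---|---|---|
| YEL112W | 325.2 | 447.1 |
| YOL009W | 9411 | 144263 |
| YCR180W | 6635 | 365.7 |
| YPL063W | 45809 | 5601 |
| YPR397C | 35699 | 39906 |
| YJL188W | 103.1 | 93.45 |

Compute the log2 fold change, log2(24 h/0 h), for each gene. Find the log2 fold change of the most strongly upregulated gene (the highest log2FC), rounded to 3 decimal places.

3.938

log2(447.1/325.2) = 0.459  (YEL112W)
log2(144263/9411) = 3.938  (YOL009W)
log2(365.7/6635) = -4.181  (YCR180W)
log2(5601/45809) = -3.032  (YPL063W)
log2(39906/35699) = 0.161  (YPR397C)
log2(93.45/103.1) = -0.142  (YJL188W)
YOL009W is most strongly upregulated.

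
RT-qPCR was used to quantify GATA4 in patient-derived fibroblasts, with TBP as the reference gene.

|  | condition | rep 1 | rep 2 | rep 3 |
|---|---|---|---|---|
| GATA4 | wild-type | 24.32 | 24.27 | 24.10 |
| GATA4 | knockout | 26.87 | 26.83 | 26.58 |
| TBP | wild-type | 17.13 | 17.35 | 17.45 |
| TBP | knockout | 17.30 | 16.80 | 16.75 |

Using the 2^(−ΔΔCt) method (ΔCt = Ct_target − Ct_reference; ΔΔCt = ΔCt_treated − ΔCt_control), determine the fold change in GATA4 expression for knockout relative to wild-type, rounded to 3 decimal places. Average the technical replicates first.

0.135

Mean Ct: GATA4 wild-type 24.230; GATA4 knockout 26.760; TBP wild-type 17.310; TBP knockout 16.950
ΔCt(wild-type) = 24.230 − 17.310 = 6.920
ΔCt(knockout) = 26.760 − 16.950 = 9.810
ΔΔCt = 9.810 − 6.920 = 2.890
Fold change = 2^(−2.890) = 0.1349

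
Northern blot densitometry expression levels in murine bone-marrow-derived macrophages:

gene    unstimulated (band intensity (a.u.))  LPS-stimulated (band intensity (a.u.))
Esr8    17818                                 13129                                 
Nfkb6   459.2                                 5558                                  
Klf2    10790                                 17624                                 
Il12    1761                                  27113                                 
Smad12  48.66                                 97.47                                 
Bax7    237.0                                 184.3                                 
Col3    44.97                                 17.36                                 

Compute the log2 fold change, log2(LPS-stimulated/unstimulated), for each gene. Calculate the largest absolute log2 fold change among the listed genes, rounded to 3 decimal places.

3.945

log2(13129/17818) = -0.441  (Esr8)
log2(5558/459.2) = 3.597  (Nfkb6)
log2(17624/10790) = 0.708  (Klf2)
log2(27113/1761) = 3.945  (Il12)
log2(97.47/48.66) = 1.002  (Smad12)
log2(184.3/237.0) = -0.363  (Bax7)
log2(17.36/44.97) = -1.373  (Col3)
The largest magnitude belongs to Il12.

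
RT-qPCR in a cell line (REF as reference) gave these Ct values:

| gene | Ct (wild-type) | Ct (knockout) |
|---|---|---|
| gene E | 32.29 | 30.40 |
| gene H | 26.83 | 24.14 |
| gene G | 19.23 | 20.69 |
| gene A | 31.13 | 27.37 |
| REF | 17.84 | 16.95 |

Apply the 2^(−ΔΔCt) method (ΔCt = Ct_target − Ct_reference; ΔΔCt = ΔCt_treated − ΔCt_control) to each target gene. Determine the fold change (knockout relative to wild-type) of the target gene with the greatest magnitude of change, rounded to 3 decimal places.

7.311

gene E: ΔΔCt = (30.40−16.95) − (32.29−17.84) = 13.45 − 14.45 = -1.00; fold change = 2^1.00 = 2.000
gene H: ΔΔCt = (24.14−16.95) − (26.83−17.84) = 7.19 − 8.99 = -1.80; fold change = 2^1.80 = 3.482
gene G: ΔΔCt = (20.69−16.95) − (19.23−17.84) = 3.74 − 1.39 = 2.35; fold change = 2^-2.35 = 0.196
gene A: ΔΔCt = (27.37−16.95) − (31.13−17.84) = 10.42 − 13.29 = -2.87; fold change = 2^2.87 = 7.311
gene A has the largest |ΔΔCt| = 2.87.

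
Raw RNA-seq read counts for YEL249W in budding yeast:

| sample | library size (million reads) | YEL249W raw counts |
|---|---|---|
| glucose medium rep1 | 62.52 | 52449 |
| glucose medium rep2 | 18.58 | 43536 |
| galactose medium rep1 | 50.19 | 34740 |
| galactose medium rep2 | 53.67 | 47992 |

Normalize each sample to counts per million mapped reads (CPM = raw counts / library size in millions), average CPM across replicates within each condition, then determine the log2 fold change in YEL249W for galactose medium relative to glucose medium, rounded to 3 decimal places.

-1.004

CPM(glucose medium rep1) = 52449 / 62.52 = 838.9155
CPM(glucose medium rep2) = 43536 / 18.58 = 2343.1647
CPM(galactose medium rep1) = 34740 / 50.19 = 692.1698
CPM(galactose medium rep2) = 47992 / 53.67 = 894.2053
mean CPM(glucose medium) = 1591.0401; mean CPM(galactose medium) = 793.1875
Fold change = 793.1875 / 1591.0401 = 0.49853
log2(0.49853) = -1.0042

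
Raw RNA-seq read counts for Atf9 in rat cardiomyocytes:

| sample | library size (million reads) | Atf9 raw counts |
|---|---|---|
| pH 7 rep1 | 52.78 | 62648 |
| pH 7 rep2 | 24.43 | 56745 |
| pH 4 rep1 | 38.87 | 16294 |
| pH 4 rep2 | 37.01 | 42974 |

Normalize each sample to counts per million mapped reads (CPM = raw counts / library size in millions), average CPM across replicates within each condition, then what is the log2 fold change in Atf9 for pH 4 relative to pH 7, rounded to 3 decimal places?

CPM(pH 7 rep1) = 62648 / 52.78 = 1186.9648
CPM(pH 7 rep2) = 56745 / 24.43 = 2322.7589
CPM(pH 4 rep1) = 16294 / 38.87 = 419.1922
CPM(pH 4 rep2) = 42974 / 37.01 = 1161.1456
mean CPM(pH 7) = 1754.8618; mean CPM(pH 4) = 790.1689
Fold change = 790.1689 / 1754.8618 = 0.45027
log2(0.45027) = -1.1511

-1.151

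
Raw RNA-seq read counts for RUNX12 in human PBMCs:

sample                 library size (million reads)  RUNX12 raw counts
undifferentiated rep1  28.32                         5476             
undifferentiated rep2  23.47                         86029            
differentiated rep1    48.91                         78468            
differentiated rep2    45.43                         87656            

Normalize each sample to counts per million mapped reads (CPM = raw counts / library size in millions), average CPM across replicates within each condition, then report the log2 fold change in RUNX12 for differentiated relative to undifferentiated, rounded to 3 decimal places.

CPM(undifferentiated rep1) = 5476 / 28.32 = 193.3616
CPM(undifferentiated rep2) = 86029 / 23.47 = 3665.4879
CPM(differentiated rep1) = 78468 / 48.91 = 1604.3345
CPM(differentiated rep2) = 87656 / 45.43 = 1929.4739
mean CPM(undifferentiated) = 1929.4247; mean CPM(differentiated) = 1766.9042
Fold change = 1766.9042 / 1929.4247 = 0.91577
log2(0.91577) = -0.1269

-0.127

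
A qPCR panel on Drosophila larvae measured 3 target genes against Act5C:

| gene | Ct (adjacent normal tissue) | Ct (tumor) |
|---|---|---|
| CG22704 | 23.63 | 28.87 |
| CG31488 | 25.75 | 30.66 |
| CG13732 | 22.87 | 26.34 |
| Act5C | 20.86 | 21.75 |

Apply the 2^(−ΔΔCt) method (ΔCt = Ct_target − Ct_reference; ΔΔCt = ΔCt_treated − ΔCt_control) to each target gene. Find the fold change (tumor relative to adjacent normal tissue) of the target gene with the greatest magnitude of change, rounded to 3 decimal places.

0.049

CG22704: ΔΔCt = (28.87−21.75) − (23.63−20.86) = 7.12 − 2.77 = 4.35; fold change = 2^-4.35 = 0.049
CG31488: ΔΔCt = (30.66−21.75) − (25.75−20.86) = 8.91 − 4.89 = 4.02; fold change = 2^-4.02 = 0.062
CG13732: ΔΔCt = (26.34−21.75) − (22.87−20.86) = 4.59 − 2.01 = 2.58; fold change = 2^-2.58 = 0.167
CG22704 has the largest |ΔΔCt| = 4.35.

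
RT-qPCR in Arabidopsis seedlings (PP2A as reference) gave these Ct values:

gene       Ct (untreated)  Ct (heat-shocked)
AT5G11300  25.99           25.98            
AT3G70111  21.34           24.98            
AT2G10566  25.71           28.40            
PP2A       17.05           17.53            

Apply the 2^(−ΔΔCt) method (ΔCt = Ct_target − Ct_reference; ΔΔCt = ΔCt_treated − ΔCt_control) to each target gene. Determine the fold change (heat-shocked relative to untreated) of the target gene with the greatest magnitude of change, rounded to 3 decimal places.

AT5G11300: ΔΔCt = (25.98−17.53) − (25.99−17.05) = 8.45 − 8.94 = -0.49; fold change = 2^0.49 = 1.404
AT3G70111: ΔΔCt = (24.98−17.53) − (21.34−17.05) = 7.45 − 4.29 = 3.16; fold change = 2^-3.16 = 0.112
AT2G10566: ΔΔCt = (28.40−17.53) − (25.71−17.05) = 10.87 − 8.66 = 2.21; fold change = 2^-2.21 = 0.216
AT3G70111 has the largest |ΔΔCt| = 3.16.

0.112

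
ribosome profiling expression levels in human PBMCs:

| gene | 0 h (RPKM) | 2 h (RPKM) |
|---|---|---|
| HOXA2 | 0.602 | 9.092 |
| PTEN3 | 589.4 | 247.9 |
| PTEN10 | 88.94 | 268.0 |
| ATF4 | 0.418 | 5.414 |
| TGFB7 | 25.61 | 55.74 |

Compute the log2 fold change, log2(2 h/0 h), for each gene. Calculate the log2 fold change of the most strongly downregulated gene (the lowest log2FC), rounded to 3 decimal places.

log2(9.092/0.602) = 3.917  (HOXA2)
log2(247.9/589.4) = -1.249  (PTEN3)
log2(268.0/88.94) = 1.591  (PTEN10)
log2(5.414/0.418) = 3.695  (ATF4)
log2(55.74/25.61) = 1.122  (TGFB7)
PTEN3 is most strongly downregulated.

-1.249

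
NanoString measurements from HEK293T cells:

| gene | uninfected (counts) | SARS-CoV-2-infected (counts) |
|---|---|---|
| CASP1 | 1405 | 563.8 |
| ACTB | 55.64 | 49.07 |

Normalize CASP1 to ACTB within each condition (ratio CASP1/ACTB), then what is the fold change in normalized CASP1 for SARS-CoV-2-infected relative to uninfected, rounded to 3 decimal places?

0.455

CASP1/ACTB (uninfected) = 1405 / 55.64 = 25.252
CASP1/ACTB (SARS-CoV-2-infected) = 563.8 / 49.07 = 11.49
Fold change = 11.49 / 25.252 = 0.4550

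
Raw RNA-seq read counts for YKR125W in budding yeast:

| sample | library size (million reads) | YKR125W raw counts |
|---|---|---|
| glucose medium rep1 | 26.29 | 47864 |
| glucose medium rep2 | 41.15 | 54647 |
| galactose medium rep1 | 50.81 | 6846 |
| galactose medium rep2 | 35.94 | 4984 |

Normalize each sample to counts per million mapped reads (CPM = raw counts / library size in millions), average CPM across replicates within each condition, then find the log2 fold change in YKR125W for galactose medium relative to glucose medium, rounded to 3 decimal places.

CPM(glucose medium rep1) = 47864 / 26.29 = 1820.6162
CPM(glucose medium rep2) = 54647 / 41.15 = 1327.9951
CPM(galactose medium rep1) = 6846 / 50.81 = 134.7373
CPM(galactose medium rep2) = 4984 / 35.94 = 138.6756
mean CPM(glucose medium) = 1574.3057; mean CPM(galactose medium) = 136.7064
Fold change = 136.7064 / 1574.3057 = 0.08684
log2(0.08684) = -3.5256

-3.526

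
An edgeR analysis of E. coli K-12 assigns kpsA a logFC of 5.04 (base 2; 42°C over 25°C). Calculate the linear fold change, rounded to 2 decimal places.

Fold change = 2^(5.04) = 32.900

32.90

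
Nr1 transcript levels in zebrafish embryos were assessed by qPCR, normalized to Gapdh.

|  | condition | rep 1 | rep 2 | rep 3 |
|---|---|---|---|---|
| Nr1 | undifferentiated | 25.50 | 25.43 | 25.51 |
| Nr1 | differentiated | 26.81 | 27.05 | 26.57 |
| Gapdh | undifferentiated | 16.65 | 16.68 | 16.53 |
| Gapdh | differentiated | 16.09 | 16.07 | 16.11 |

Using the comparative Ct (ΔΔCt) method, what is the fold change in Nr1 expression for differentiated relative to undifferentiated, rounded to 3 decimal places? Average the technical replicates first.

Mean Ct: Nr1 undifferentiated 25.480; Nr1 differentiated 26.810; Gapdh undifferentiated 16.620; Gapdh differentiated 16.090
ΔCt(undifferentiated) = 25.480 − 16.620 = 8.860
ΔCt(differentiated) = 26.810 − 16.090 = 10.720
ΔΔCt = 10.720 − 8.860 = 1.860
Fold change = 2^(−1.860) = 0.2755

0.275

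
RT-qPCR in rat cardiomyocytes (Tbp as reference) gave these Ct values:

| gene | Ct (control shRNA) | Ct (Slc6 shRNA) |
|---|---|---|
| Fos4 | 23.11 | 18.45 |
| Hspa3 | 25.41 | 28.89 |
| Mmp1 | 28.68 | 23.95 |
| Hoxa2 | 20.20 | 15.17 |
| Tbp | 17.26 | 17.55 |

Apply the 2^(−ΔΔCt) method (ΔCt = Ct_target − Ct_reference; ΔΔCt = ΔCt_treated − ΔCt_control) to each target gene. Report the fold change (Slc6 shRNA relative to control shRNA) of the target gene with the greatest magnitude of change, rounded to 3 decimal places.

Fos4: ΔΔCt = (18.45−17.55) − (23.11−17.26) = 0.90 − 5.85 = -4.95; fold change = 2^4.95 = 30.910
Hspa3: ΔΔCt = (28.89−17.55) − (25.41−17.26) = 11.34 − 8.15 = 3.19; fold change = 2^-3.19 = 0.110
Mmp1: ΔΔCt = (23.95−17.55) − (28.68−17.26) = 6.40 − 11.42 = -5.02; fold change = 2^5.02 = 32.447
Hoxa2: ΔΔCt = (15.17−17.55) − (20.20−17.26) = -2.38 − 2.94 = -5.32; fold change = 2^5.32 = 39.947
Hoxa2 has the largest |ΔΔCt| = 5.32.

39.947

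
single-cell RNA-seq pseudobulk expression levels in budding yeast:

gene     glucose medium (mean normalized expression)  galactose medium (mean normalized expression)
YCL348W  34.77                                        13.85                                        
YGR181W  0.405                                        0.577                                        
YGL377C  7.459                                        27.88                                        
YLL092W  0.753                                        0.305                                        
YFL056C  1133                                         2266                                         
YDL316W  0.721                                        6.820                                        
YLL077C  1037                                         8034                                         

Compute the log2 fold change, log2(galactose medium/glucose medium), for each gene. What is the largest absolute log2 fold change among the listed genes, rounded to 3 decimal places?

log2(13.85/34.77) = -1.328  (YCL348W)
log2(0.577/0.405) = 0.511  (YGR181W)
log2(27.88/7.459) = 1.902  (YGL377C)
log2(0.305/0.753) = -1.304  (YLL092W)
log2(2266/1133) = 1.000  (YFL056C)
log2(6.820/0.721) = 3.242  (YDL316W)
log2(8034/1037) = 2.954  (YLL077C)
The largest magnitude belongs to YDL316W.

3.242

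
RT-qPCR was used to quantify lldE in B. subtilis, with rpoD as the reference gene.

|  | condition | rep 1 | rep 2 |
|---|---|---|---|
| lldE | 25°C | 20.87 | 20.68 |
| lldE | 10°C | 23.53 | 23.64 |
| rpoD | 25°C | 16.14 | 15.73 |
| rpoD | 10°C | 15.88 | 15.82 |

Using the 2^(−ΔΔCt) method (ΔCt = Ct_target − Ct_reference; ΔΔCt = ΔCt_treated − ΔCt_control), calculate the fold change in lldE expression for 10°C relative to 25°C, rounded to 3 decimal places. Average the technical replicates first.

0.134

Mean Ct: lldE 25°C 20.775; lldE 10°C 23.585; rpoD 25°C 15.935; rpoD 10°C 15.850
ΔCt(25°C) = 20.775 − 15.935 = 4.840
ΔCt(10°C) = 23.585 − 15.850 = 7.735
ΔΔCt = 7.735 − 4.840 = 2.895
Fold change = 2^(−2.895) = 0.1344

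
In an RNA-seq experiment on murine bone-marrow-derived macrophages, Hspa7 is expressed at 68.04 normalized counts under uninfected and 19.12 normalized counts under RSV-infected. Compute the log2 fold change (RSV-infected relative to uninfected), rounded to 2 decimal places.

-1.83

Fold change = 19.12 / 68.04 = 0.2810
log2(0.2810) = -1.831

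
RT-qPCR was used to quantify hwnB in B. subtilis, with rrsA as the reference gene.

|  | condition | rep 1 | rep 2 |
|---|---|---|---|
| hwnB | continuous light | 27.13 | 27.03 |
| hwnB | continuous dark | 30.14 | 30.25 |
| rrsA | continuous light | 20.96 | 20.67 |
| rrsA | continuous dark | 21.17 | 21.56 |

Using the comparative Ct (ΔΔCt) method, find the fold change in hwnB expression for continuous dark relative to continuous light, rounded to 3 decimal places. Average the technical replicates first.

Mean Ct: hwnB continuous light 27.080; hwnB continuous dark 30.195; rrsA continuous light 20.815; rrsA continuous dark 21.365
ΔCt(continuous light) = 27.080 − 20.815 = 6.265
ΔCt(continuous dark) = 30.195 − 21.365 = 8.830
ΔΔCt = 8.830 − 6.265 = 2.565
Fold change = 2^(−2.565) = 0.1690

0.169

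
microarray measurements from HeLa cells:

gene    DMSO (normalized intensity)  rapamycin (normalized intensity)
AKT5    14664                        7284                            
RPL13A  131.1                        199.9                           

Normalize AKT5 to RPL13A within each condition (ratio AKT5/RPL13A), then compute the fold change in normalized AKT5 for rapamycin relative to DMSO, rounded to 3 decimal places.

0.326

AKT5/RPL13A (DMSO) = 14664 / 131.1 = 111.85
AKT5/RPL13A (rapamycin) = 7284 / 199.9 = 36.438
Fold change = 36.438 / 111.85 = 0.3258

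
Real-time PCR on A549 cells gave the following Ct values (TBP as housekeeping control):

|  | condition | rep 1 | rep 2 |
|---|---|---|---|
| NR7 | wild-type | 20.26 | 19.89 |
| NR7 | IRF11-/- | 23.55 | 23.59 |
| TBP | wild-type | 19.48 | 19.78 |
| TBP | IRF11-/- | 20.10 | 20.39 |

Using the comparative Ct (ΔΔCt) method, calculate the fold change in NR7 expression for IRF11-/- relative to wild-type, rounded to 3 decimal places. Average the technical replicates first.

Mean Ct: NR7 wild-type 20.075; NR7 IRF11-/- 23.570; TBP wild-type 19.630; TBP IRF11-/- 20.245
ΔCt(wild-type) = 20.075 − 19.630 = 0.445
ΔCt(IRF11-/-) = 23.570 − 20.245 = 3.325
ΔΔCt = 3.325 − 0.445 = 2.880
Fold change = 2^(−2.880) = 0.1358

0.136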